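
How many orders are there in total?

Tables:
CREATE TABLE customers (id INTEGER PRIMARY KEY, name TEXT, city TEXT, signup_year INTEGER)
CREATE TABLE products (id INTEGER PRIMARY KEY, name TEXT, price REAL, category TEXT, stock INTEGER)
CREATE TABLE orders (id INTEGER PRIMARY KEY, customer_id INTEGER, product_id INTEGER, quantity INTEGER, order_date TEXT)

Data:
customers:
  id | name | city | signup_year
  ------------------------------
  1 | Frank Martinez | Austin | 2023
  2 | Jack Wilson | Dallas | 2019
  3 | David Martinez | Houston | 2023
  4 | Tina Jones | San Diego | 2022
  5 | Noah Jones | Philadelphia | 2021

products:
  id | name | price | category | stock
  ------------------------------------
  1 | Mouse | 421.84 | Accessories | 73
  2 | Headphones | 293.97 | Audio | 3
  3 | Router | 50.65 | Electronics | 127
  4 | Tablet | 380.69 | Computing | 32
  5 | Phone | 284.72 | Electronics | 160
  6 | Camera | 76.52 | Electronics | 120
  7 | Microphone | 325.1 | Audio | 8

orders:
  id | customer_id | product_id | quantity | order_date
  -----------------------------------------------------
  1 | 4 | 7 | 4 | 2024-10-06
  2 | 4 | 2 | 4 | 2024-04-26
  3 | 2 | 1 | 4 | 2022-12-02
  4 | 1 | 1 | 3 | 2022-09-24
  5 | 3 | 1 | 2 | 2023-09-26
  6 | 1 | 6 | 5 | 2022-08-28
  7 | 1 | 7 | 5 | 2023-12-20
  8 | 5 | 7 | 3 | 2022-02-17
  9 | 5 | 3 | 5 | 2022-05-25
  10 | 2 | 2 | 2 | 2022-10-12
SELECT COUNT(*) FROM orders

Execution result:
10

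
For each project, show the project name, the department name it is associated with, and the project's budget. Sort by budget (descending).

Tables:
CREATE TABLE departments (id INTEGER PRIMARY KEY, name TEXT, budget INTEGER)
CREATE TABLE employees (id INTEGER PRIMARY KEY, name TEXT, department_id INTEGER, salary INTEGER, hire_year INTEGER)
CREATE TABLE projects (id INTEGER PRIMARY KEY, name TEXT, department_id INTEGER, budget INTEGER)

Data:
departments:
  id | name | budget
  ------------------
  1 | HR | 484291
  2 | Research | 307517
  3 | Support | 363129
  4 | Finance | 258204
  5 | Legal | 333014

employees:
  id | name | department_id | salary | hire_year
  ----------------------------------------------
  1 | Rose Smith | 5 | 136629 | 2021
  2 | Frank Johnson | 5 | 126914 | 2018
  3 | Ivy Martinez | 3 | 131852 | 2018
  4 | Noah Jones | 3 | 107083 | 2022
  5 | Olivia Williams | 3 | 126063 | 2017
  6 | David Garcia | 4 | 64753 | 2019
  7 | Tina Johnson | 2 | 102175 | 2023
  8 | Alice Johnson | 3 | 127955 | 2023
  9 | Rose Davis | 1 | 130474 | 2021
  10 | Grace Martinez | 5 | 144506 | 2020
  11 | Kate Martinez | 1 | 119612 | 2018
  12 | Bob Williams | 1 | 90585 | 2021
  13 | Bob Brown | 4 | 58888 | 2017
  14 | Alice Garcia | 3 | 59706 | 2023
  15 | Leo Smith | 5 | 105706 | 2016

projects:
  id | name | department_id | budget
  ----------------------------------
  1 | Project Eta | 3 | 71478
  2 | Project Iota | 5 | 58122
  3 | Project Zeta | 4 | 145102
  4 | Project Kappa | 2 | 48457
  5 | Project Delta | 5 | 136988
SELECT c.name, p.name AS department, c.budget FROM projects c JOIN departments p ON c.department_id = p.id ORDER BY c.budget DESC

Execution result:
name | department | budget
Project Zeta | Finance | 145102
Project Delta | Legal | 136988
Project Eta | Support | 71478
Project Iota | Legal | 58122
Project Kappa | Research | 48457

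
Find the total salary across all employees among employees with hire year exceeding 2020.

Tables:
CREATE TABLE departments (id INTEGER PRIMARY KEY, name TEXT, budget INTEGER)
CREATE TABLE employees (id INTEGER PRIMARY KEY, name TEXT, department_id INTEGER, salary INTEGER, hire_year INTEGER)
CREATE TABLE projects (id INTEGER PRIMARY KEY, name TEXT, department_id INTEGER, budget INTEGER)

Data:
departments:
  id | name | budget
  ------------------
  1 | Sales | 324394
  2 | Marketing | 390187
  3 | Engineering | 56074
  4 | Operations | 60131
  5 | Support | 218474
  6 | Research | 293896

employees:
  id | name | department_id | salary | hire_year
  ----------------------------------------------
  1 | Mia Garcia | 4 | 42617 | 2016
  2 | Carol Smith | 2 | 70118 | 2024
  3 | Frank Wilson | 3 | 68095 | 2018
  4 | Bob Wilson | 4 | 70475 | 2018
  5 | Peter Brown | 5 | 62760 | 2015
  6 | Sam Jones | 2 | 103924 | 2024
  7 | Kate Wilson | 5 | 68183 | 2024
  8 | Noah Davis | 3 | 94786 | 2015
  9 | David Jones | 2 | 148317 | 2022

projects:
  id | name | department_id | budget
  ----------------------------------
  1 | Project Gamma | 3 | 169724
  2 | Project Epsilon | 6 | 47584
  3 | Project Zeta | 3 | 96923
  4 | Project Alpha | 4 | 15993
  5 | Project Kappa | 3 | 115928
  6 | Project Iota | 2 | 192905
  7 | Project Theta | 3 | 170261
SELECT SUM(salary) FROM employees WHERE hire_year > 2020

Execution result:
390542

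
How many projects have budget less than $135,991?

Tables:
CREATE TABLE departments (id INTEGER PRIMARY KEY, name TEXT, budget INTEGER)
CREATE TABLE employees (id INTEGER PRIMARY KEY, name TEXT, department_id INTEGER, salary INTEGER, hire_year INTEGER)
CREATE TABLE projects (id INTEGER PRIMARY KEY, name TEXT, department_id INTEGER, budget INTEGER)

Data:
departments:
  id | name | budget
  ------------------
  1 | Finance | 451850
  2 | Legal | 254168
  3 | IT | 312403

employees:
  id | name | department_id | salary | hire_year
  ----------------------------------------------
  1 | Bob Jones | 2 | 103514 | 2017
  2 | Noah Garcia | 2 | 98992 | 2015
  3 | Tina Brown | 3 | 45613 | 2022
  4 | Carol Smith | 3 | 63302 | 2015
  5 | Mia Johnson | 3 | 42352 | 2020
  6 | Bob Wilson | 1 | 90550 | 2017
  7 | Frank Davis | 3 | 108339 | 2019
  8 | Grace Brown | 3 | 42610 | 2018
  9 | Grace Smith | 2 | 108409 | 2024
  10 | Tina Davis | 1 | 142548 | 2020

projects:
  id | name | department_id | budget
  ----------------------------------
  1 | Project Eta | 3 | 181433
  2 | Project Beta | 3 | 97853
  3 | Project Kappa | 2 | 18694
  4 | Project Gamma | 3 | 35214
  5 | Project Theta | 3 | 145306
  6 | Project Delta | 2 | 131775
SELECT COUNT(*) FROM projects WHERE budget < 135991

Execution result:
4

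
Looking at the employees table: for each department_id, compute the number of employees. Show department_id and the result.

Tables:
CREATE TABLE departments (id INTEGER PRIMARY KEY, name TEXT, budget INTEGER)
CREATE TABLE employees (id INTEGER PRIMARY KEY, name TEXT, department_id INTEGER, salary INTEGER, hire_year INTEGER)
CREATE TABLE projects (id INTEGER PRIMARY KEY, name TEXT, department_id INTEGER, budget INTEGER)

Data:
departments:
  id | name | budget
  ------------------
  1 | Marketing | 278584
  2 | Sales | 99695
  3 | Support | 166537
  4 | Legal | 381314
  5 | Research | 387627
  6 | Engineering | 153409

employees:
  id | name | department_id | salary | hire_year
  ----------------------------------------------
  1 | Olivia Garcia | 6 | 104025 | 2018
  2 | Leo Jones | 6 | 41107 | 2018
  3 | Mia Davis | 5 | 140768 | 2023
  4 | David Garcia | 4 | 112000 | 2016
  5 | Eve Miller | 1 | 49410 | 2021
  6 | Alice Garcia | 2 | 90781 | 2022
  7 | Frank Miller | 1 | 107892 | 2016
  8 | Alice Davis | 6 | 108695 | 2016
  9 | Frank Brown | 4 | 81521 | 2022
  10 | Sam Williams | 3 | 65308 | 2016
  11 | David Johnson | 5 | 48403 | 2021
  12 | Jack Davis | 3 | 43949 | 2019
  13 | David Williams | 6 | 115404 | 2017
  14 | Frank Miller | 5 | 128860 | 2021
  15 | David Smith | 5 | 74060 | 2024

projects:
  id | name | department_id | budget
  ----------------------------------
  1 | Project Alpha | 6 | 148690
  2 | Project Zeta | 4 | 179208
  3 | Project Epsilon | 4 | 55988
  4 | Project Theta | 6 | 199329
SELECT department_id, COUNT(*) AS n FROM employees GROUP BY department_id

Execution result:
department_id | n
1 | 2
2 | 1
3 | 2
4 | 2
5 | 4
6 | 4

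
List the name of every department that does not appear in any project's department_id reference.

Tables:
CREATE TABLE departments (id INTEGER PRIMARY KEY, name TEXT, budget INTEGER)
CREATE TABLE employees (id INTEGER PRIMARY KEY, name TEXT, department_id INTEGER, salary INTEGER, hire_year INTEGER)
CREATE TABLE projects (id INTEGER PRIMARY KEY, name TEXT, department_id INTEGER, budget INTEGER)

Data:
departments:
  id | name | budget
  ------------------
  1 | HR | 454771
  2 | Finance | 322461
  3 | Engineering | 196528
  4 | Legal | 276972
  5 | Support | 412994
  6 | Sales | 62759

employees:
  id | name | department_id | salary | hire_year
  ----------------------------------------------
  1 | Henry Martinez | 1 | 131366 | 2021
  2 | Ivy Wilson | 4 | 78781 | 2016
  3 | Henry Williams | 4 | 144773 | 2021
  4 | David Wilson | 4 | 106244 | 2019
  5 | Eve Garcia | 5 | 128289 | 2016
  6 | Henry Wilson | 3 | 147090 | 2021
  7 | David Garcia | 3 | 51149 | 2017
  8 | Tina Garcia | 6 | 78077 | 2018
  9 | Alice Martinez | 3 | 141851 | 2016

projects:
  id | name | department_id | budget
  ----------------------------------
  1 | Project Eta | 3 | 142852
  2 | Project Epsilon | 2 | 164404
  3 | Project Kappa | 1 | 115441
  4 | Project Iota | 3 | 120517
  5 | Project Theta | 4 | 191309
SELECT p.name FROM departments p LEFT JOIN projects c ON c.department_id = p.id WHERE c.id IS NULL

Execution result:
name
Support
Sales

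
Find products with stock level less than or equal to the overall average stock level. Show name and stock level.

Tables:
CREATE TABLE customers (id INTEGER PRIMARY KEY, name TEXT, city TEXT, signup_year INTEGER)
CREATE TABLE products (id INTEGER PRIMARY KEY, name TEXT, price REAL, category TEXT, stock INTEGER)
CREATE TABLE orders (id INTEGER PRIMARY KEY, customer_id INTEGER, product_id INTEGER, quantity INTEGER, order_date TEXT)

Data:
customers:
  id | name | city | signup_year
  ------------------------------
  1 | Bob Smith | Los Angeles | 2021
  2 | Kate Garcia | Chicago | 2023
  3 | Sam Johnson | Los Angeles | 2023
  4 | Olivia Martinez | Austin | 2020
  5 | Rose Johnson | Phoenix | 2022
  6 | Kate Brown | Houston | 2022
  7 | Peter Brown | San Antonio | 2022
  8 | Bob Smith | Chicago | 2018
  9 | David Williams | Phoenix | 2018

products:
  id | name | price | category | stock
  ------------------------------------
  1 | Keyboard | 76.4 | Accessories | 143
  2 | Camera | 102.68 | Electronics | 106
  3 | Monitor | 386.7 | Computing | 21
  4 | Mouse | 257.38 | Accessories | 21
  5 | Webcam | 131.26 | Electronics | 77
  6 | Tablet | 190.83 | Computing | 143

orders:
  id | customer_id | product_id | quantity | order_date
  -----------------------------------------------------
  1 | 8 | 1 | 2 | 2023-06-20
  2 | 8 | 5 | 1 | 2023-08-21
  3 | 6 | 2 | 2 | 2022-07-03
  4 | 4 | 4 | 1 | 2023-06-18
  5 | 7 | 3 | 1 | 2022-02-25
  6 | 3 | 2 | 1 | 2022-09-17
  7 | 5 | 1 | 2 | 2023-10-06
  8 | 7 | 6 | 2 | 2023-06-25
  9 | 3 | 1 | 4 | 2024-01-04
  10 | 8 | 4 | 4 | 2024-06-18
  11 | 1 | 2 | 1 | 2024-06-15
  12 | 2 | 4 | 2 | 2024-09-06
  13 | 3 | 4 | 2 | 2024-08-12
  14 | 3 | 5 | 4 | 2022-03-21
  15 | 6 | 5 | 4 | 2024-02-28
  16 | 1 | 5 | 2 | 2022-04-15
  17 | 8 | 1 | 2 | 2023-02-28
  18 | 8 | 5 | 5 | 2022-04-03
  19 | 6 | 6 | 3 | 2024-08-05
SELECT name, stock FROM products WHERE stock <= (SELECT AVG(stock) FROM products)

Execution result:
name | stock
Monitor | 21
Mouse | 21
Webcam | 77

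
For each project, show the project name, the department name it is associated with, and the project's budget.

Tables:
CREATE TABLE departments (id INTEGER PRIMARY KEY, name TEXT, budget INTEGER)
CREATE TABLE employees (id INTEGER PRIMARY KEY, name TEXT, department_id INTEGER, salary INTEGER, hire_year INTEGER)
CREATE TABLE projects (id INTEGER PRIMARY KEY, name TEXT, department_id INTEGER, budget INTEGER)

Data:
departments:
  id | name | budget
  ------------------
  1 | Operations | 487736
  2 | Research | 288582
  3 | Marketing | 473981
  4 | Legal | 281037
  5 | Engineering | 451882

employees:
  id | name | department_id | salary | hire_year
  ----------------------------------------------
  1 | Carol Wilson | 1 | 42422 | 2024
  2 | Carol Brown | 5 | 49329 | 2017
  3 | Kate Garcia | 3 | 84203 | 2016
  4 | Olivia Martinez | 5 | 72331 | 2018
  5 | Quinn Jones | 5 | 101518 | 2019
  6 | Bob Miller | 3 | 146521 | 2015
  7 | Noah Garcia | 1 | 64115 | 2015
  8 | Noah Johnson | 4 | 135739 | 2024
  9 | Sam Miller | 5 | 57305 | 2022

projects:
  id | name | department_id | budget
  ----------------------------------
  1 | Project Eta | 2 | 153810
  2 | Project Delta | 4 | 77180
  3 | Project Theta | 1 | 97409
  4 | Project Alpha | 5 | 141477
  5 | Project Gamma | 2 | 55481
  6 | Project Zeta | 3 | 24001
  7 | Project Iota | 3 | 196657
SELECT c.name, p.name AS department, c.budget FROM projects c JOIN departments p ON c.department_id = p.id

Execution result:
name | department | budget
Project Eta | Research | 153810
Project Delta | Legal | 77180
Project Theta | Operations | 97409
Project Alpha | Engineering | 141477
Project Gamma | Research | 55481
Project Zeta | Marketing | 24001
Project Iota | Marketing | 196657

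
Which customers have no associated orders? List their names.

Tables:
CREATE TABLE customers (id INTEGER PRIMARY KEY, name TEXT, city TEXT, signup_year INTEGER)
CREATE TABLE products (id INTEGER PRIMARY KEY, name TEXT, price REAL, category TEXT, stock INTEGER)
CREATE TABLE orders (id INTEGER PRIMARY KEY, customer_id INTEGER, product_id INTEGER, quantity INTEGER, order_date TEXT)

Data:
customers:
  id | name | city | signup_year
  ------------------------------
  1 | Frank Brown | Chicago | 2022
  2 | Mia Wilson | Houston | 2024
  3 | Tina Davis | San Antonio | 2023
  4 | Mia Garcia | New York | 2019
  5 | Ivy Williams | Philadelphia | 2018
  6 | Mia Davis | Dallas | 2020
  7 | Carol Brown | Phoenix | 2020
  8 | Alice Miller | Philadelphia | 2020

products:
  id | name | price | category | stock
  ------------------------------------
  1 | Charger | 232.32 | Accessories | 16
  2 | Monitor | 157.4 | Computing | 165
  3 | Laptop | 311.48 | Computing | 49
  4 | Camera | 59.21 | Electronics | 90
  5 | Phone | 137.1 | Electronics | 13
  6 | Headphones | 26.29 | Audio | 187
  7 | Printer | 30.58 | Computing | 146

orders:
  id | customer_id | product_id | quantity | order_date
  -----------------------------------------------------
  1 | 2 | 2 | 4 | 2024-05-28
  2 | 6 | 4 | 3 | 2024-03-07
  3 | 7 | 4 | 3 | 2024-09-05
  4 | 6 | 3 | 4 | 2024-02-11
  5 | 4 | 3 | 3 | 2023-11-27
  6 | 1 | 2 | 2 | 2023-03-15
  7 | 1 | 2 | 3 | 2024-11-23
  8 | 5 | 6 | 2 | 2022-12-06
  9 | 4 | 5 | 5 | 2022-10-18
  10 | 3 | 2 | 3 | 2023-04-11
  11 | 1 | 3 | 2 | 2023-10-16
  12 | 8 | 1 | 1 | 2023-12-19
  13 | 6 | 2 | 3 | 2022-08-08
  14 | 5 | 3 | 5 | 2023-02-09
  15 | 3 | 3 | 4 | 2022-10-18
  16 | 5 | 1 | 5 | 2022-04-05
SELECT p.name FROM customers p LEFT JOIN orders c ON c.customer_id = p.id WHERE c.id IS NULL

Execution result:
(no rows)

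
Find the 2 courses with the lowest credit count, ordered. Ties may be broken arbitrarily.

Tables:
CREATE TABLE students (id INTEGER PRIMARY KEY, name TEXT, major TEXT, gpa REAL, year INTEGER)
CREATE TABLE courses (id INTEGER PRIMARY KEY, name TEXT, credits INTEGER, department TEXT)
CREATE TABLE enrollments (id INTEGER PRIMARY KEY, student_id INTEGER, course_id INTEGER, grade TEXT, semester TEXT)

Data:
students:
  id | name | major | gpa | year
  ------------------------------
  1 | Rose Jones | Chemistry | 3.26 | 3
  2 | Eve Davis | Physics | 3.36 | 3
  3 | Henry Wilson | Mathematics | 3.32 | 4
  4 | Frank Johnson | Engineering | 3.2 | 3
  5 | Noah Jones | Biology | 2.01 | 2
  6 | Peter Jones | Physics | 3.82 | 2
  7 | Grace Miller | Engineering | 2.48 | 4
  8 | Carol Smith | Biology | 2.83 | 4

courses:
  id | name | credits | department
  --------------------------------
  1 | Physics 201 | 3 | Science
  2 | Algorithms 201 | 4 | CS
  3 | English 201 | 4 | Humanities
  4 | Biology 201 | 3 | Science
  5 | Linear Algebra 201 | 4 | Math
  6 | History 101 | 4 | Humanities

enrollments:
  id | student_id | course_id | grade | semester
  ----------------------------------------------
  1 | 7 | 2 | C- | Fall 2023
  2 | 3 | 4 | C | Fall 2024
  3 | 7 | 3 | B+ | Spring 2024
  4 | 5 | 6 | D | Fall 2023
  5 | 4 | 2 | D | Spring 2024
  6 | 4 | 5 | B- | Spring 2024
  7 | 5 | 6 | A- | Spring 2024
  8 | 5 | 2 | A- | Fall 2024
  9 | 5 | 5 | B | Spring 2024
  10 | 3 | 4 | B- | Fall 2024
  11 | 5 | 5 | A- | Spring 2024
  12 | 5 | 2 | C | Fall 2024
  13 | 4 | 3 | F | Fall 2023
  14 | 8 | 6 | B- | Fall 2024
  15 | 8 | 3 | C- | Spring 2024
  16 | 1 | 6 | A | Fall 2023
SELECT name, credits FROM courses ORDER BY credits ASC LIMIT 2

Execution result:
name | credits
Physics 201 | 3
Biology 201 | 3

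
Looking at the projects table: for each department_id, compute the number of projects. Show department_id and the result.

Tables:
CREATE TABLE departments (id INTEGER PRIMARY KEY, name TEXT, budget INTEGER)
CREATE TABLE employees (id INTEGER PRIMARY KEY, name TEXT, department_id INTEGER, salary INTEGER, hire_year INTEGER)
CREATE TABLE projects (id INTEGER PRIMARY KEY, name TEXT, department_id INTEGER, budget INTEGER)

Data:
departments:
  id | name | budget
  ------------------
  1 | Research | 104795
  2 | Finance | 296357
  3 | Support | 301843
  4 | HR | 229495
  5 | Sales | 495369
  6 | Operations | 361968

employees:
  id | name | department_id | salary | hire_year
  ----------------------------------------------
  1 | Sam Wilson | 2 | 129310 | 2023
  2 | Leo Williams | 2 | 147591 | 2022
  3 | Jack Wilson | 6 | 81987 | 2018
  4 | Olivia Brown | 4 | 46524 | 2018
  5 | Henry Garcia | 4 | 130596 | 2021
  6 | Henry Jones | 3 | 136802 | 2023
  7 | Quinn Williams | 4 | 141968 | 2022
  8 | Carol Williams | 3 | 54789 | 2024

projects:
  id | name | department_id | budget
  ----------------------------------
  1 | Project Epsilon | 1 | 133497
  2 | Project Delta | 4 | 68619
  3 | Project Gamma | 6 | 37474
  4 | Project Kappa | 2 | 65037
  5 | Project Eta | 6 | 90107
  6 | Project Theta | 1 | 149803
SELECT department_id, COUNT(*) AS n FROM projects GROUP BY department_id

Execution result:
department_id | n
1 | 2
2 | 1
4 | 1
6 | 2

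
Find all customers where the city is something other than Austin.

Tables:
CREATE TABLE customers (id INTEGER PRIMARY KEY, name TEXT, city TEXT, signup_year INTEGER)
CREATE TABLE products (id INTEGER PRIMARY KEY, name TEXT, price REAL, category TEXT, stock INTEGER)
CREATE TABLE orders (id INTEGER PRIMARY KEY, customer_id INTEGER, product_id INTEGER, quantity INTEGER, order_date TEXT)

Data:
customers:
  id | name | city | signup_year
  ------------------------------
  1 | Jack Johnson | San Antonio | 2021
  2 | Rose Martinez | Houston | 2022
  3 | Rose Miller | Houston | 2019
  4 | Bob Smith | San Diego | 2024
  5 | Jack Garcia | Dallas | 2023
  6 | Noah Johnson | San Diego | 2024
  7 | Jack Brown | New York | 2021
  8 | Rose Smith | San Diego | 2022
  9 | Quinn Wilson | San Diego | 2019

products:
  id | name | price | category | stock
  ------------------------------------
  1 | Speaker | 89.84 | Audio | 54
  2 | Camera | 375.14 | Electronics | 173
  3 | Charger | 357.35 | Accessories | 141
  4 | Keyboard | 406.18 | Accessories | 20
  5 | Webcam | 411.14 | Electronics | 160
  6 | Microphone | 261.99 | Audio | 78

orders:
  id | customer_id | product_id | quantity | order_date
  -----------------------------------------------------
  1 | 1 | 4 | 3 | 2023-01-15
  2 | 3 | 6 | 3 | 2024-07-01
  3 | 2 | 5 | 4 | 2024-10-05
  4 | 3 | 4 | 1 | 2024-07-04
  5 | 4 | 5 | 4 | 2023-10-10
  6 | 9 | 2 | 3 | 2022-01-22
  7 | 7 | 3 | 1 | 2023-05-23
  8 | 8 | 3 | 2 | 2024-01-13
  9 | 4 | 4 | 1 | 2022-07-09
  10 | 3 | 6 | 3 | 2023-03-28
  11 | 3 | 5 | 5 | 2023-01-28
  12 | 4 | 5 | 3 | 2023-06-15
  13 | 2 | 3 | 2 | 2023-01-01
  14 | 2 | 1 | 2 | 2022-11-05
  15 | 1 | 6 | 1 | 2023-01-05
SELECT name, city FROM customers WHERE city <> 'Austin'

Execution result:
name | city
Jack Johnson | San Antonio
Rose Martinez | Houston
Rose Miller | Houston
Bob Smith | San Diego
Jack Garcia | Dallas
Noah Johnson | San Diego
Jack Brown | New York
Rose Smith | San Diego
Quinn Wilson | San Diego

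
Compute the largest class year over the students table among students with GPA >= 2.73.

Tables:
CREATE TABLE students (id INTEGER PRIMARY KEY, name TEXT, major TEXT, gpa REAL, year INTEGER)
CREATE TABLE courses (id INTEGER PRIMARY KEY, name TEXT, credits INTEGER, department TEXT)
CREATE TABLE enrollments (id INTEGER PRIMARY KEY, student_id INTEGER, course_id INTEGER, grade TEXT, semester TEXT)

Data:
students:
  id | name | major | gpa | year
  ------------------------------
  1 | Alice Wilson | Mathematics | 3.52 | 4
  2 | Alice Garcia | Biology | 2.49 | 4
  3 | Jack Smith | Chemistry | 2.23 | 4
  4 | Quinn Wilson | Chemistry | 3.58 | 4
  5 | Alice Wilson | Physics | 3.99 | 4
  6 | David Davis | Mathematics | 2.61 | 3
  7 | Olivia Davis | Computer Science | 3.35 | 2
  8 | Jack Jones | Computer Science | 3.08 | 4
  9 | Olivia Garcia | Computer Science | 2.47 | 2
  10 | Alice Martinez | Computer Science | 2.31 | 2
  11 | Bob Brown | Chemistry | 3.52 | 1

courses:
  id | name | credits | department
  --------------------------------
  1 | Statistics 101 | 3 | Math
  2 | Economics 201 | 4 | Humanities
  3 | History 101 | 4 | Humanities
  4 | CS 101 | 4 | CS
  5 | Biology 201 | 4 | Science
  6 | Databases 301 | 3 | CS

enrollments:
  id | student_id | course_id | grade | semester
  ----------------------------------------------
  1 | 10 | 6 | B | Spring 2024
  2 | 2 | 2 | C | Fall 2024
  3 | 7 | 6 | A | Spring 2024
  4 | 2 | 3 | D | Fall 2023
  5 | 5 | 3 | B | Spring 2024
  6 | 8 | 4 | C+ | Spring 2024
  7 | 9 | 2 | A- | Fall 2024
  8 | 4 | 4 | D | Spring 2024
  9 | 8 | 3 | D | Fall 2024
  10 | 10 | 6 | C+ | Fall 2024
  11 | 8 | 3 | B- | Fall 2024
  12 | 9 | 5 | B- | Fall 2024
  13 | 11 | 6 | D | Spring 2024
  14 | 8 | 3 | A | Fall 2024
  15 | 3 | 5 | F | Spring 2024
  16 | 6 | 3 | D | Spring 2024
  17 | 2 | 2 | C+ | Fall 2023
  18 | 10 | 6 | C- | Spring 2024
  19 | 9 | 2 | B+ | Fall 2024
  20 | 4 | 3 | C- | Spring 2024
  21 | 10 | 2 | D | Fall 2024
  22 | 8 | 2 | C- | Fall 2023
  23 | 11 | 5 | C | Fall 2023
SELECT MAX(year) FROM students WHERE gpa >= 2.73

Execution result:
4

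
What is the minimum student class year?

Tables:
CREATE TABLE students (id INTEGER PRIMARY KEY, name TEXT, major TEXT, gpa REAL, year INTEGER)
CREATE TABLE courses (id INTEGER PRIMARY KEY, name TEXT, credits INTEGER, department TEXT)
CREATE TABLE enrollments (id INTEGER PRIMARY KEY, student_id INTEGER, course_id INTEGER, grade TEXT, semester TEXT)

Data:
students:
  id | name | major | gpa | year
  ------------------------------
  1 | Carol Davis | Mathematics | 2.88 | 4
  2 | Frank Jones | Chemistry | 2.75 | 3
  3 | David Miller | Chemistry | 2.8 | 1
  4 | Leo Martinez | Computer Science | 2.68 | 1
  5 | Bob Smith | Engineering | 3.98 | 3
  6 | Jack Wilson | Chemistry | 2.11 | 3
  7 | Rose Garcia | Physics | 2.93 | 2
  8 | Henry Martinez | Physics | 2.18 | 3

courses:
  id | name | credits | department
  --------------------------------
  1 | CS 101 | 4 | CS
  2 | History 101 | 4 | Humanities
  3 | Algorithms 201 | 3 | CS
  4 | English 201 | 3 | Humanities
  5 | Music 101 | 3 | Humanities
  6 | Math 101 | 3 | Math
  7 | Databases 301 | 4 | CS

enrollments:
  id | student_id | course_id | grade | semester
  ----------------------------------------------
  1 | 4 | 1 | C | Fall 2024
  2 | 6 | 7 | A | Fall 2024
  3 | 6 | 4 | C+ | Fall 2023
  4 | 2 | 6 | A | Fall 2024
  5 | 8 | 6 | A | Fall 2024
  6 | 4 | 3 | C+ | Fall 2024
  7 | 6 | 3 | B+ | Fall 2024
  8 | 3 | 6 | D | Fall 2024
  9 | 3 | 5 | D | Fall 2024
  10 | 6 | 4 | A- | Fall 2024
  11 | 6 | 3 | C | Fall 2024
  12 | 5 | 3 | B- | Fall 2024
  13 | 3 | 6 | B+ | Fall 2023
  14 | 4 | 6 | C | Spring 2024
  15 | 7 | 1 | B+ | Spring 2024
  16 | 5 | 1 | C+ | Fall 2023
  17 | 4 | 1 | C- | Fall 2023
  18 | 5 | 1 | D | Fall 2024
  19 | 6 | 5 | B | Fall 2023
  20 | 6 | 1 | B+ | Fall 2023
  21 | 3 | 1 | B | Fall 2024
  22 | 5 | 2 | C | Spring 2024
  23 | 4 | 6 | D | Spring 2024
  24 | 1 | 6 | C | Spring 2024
SELECT MIN(year) FROM students

Execution result:
1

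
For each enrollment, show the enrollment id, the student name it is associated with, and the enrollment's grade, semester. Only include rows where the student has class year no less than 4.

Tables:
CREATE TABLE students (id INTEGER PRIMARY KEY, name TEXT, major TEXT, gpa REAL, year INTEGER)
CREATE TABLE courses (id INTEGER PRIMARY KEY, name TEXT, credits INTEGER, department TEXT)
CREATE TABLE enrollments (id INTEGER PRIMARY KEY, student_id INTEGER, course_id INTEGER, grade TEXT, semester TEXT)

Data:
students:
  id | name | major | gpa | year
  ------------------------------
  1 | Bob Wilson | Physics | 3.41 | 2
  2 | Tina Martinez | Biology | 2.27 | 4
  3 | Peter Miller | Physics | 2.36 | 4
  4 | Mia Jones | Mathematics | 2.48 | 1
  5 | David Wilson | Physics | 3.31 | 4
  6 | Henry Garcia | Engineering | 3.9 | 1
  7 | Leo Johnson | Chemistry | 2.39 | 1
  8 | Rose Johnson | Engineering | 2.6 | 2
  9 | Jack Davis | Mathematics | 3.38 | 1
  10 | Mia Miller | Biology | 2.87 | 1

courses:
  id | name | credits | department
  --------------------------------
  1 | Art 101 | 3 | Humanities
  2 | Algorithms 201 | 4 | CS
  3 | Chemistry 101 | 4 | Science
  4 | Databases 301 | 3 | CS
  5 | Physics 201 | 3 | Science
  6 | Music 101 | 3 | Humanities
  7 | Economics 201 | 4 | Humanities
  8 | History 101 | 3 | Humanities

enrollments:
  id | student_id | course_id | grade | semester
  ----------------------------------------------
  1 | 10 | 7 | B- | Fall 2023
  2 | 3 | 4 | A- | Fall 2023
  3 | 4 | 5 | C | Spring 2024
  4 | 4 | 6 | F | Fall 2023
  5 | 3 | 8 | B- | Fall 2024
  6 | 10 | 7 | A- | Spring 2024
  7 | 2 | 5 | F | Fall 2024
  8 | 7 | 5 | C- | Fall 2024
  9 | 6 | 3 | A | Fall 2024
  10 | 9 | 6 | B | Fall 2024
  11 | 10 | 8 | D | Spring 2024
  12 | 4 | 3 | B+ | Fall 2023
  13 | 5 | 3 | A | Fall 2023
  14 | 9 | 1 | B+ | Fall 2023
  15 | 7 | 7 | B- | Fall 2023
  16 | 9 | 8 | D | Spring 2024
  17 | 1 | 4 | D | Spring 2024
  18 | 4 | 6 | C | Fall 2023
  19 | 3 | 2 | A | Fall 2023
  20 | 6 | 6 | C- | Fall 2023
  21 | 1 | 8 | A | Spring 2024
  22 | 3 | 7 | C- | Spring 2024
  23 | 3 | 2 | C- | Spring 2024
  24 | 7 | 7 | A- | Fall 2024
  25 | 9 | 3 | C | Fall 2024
SELECT c.id, p.name AS student, c.grade, c.semester FROM enrollments c JOIN students p ON c.student_id = p.id WHERE p.year >= 4

Execution result:
id | student | grade | semester
2 | Peter Miller | A- | Fall 2023
5 | Peter Miller | B- | Fall 2024
7 | Tina Martinez | F | Fall 2024
13 | David Wilson | A | Fall 2023
19 | Peter Miller | A | Fall 2023
22 | Peter Miller | C- | Spring 2024
23 | Peter Miller | C- | Spring 2024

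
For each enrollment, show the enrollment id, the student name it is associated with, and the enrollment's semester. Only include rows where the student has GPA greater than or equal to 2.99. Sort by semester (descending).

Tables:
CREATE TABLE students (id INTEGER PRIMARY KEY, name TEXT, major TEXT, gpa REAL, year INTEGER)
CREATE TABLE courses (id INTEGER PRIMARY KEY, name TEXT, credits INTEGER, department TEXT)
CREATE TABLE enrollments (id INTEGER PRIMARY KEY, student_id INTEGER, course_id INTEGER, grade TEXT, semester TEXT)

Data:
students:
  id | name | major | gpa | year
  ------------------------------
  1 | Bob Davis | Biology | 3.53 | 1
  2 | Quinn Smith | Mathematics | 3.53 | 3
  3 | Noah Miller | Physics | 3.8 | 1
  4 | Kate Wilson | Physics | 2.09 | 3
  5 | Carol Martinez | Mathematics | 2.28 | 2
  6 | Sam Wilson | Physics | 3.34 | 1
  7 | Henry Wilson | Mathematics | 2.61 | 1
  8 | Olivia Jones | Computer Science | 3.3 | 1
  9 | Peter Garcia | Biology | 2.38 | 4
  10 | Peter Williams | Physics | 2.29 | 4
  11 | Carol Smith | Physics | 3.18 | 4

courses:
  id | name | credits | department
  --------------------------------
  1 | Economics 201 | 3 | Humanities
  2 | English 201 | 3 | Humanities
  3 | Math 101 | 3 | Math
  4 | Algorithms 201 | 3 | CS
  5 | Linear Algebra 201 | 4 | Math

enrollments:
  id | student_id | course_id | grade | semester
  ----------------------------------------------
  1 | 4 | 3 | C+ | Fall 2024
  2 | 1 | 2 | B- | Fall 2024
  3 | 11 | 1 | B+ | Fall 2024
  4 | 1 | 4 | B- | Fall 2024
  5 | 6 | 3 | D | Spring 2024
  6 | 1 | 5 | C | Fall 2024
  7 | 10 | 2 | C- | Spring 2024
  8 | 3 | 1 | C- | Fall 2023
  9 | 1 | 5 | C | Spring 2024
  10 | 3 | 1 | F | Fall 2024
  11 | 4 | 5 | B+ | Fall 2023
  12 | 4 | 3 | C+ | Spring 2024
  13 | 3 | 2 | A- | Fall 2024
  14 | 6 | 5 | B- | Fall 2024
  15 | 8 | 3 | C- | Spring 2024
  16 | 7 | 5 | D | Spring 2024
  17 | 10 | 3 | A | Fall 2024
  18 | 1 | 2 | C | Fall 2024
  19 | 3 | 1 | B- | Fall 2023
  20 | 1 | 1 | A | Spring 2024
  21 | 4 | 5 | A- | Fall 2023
SELECT c.id, p.name AS student, c.semester FROM enrollments c JOIN students p ON c.student_id = p.id WHERE p.gpa >= 2.99 ORDER BY c.semester DESC

Execution result:
id | student | semester
5 | Sam Wilson | Spring 2024
9 | Bob Davis | Spring 2024
15 | Olivia Jones | Spring 2024
20 | Bob Davis | Spring 2024
2 | Bob Davis | Fall 2024
3 | Carol Smith | Fall 2024
4 | Bob Davis | Fall 2024
6 | Bob Davis | Fall 2024
10 | Noah Miller | Fall 2024
13 | Noah Miller | Fall 2024
14 | Sam Wilson | Fall 2024
18 | Bob Davis | Fall 2024
8 | Noah Miller | Fall 2023
19 | Noah Miller | Fall 2023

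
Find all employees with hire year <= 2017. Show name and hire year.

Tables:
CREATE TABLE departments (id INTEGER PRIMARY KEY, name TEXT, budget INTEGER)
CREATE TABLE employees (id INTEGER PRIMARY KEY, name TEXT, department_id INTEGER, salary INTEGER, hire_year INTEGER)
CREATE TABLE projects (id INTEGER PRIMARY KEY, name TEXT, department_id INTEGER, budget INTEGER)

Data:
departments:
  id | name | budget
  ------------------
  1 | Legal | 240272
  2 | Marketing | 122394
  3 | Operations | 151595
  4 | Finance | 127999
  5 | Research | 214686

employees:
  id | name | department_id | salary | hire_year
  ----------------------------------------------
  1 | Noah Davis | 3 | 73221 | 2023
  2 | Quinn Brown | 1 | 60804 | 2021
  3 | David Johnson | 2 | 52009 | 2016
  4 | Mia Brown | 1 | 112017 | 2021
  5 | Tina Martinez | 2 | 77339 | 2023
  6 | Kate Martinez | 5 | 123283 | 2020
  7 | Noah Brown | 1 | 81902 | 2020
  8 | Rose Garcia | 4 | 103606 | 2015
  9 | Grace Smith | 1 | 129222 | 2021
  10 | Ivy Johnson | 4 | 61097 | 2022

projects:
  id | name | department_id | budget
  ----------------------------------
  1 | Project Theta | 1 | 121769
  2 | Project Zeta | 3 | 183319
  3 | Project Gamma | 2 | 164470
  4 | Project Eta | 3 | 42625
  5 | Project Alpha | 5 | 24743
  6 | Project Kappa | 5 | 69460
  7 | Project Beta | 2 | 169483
SELECT name, hire_year FROM employees WHERE hire_year <= 2017

Execution result:
name | hire_year
David Johnson | 2016
Rose Garcia | 2015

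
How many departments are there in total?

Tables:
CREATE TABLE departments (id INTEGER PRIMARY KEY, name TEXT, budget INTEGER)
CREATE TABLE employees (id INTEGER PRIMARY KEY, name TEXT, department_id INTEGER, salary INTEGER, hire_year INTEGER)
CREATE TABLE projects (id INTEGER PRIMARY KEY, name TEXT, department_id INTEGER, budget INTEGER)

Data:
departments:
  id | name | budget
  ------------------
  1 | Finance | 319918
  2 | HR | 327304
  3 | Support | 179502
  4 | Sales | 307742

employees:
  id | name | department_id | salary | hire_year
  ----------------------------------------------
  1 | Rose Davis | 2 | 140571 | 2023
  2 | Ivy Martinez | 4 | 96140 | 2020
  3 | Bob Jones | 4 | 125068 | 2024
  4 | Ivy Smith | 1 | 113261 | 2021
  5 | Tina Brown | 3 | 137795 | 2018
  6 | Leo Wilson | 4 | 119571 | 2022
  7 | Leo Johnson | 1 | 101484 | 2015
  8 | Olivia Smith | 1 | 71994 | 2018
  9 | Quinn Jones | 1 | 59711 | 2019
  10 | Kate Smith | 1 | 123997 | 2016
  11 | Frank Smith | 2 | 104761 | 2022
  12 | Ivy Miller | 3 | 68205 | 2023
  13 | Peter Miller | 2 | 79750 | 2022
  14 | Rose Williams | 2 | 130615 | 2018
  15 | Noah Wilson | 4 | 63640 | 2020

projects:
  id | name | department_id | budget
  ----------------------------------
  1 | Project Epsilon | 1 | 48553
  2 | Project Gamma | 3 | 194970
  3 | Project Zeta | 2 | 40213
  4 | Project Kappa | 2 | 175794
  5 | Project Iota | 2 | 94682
SELECT COUNT(*) FROM departments

Execution result:
4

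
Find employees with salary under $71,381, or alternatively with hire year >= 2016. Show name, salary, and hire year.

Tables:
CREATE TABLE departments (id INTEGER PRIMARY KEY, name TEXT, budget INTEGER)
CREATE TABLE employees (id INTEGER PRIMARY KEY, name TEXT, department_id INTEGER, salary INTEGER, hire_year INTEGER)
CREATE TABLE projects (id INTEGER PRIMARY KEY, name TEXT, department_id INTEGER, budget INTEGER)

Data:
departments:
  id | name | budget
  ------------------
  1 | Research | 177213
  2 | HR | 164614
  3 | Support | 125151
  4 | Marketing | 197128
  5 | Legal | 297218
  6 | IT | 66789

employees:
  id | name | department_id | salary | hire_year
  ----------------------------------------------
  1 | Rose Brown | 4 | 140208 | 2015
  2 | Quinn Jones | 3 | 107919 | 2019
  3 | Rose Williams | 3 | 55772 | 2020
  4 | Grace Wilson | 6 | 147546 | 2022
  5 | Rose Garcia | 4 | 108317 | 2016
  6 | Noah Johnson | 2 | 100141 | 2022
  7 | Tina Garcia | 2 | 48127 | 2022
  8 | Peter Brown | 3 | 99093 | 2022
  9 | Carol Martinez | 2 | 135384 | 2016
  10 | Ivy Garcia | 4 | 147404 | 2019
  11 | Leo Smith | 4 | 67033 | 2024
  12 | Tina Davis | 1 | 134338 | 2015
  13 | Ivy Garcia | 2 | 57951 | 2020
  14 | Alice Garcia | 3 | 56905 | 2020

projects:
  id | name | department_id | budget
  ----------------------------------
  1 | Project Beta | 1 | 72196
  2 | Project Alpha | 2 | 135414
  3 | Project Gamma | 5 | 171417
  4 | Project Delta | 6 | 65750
SELECT name, salary, hire_year FROM employees WHERE salary < 71381 OR hire_year >= 2016

Execution result:
name | salary | hire_year
Quinn Jones | 107919 | 2019
Rose Williams | 55772 | 2020
Grace Wilson | 147546 | 2022
Rose Garcia | 108317 | 2016
Noah Johnson | 100141 | 2022
Tina Garcia | 48127 | 2022
Peter Brown | 99093 | 2022
Carol Martinez | 135384 | 2016
Ivy Garcia | 147404 | 2019
Leo Smith | 67033 | 2024
Ivy Garcia | 57951 | 2020
Alice Garcia | 56905 | 2020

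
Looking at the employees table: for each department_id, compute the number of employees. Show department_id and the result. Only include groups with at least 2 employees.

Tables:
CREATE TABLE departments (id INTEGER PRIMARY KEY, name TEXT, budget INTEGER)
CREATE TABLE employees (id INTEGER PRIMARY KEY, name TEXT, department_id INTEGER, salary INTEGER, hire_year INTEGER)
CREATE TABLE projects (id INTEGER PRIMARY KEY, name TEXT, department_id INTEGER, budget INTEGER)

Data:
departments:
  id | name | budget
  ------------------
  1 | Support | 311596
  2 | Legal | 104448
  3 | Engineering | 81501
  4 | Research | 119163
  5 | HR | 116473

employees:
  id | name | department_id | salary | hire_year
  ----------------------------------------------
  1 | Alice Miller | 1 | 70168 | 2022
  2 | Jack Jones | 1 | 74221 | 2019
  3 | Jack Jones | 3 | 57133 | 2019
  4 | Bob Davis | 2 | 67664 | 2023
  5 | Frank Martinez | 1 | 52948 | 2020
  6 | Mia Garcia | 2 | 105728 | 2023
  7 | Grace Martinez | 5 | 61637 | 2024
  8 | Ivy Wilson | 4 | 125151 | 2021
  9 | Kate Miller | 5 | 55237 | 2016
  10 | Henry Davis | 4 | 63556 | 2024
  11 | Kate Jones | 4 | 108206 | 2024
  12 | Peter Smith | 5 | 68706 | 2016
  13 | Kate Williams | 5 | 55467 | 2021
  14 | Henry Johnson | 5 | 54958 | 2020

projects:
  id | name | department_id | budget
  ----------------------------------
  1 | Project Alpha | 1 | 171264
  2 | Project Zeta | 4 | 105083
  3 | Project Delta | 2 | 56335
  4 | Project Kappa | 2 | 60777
SELECT department_id, COUNT(*) AS n FROM employees GROUP BY department_id HAVING COUNT(*) >= 2

Execution result:
department_id | n
1 | 3
2 | 2
4 | 3
5 | 5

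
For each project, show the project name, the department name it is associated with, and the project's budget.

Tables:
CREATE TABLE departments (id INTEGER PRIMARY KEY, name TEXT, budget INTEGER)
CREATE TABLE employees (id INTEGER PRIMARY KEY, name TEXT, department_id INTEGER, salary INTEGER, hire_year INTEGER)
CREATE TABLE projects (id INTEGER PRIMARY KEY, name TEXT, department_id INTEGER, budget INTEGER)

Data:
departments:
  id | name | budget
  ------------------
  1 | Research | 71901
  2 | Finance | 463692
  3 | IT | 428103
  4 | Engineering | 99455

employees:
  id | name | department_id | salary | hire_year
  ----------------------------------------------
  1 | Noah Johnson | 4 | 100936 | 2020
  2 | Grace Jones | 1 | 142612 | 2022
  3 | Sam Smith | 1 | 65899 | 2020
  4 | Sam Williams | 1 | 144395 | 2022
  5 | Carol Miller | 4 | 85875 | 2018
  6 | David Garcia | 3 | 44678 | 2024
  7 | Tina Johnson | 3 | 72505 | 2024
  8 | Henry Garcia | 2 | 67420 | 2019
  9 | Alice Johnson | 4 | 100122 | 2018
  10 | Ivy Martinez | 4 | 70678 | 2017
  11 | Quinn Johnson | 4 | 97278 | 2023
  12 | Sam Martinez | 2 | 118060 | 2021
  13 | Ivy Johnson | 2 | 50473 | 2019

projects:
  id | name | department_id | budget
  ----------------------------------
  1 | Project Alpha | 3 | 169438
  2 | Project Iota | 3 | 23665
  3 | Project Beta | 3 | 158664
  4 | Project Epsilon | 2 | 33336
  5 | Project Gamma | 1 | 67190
SELECT c.name, p.name AS department, c.budget FROM projects c JOIN departments p ON c.department_id = p.id

Execution result:
name | department | budget
Project Alpha | IT | 169438
Project Iota | IT | 23665
Project Beta | IT | 158664
Project Epsilon | Finance | 33336
Project Gamma | Research | 67190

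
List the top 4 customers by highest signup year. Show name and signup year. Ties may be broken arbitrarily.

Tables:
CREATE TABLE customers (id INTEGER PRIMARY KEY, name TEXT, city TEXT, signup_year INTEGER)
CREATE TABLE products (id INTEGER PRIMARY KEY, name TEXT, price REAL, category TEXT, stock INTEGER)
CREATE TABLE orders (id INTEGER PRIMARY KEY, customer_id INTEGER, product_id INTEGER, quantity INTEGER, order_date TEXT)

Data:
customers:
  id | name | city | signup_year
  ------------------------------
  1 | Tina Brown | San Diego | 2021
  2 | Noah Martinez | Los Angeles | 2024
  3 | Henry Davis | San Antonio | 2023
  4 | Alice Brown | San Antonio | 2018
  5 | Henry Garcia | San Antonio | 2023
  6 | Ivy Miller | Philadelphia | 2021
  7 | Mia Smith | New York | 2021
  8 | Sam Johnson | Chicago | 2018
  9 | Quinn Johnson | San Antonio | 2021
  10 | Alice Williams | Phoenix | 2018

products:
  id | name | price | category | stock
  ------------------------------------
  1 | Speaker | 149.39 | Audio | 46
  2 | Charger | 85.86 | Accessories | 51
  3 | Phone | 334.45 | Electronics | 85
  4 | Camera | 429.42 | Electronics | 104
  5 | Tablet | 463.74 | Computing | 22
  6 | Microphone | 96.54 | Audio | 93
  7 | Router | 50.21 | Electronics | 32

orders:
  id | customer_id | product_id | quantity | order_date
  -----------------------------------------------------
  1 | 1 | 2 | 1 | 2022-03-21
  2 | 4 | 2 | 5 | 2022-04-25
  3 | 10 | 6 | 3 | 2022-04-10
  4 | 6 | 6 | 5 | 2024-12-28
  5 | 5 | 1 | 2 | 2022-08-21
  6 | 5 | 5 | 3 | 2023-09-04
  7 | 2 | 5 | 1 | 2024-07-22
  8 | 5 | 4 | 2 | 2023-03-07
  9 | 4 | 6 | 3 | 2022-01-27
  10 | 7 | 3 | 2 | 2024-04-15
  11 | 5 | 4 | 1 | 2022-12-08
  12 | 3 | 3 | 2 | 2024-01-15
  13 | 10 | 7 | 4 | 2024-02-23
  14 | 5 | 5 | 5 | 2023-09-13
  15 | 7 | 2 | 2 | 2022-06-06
SELECT name, signup_year FROM customers ORDER BY signup_year DESC LIMIT 4

Execution result:
name | signup_year
Noah Martinez | 2024
Henry Davis | 2023
Henry Garcia | 2023
Tina Brown | 2021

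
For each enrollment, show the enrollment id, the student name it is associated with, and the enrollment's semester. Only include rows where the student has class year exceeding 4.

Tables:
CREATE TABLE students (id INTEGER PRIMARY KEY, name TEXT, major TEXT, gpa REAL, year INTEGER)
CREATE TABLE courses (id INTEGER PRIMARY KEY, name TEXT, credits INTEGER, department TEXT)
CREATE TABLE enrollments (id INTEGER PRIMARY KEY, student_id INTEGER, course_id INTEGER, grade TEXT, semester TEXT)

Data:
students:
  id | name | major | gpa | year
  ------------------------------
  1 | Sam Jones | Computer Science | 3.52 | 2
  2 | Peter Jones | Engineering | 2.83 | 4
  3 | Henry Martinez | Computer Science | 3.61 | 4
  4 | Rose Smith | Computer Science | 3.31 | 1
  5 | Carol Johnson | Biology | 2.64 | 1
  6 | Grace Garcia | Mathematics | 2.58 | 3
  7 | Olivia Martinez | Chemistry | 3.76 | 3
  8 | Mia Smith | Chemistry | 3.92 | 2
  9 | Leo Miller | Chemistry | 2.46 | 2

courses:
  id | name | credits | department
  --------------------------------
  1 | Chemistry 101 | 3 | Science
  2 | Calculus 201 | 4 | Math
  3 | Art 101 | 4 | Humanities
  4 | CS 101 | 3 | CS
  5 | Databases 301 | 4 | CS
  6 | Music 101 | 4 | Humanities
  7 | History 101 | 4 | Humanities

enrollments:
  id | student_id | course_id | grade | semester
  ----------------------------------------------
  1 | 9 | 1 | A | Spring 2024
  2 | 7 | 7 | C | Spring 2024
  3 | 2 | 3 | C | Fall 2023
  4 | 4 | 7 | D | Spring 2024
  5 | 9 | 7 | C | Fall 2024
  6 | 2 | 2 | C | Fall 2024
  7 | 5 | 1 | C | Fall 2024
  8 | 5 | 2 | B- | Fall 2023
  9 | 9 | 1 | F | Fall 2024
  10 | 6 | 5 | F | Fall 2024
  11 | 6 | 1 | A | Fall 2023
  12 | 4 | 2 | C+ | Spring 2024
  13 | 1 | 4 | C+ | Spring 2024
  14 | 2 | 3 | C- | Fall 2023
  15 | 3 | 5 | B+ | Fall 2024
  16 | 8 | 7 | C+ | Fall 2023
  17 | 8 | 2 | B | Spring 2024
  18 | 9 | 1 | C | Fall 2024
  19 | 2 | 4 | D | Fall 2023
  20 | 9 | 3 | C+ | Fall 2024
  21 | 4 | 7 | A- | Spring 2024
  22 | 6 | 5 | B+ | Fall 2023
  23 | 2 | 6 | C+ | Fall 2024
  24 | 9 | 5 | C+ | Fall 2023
SELECT c.id, p.name AS student, c.semester FROM enrollments c JOIN students p ON c.student_id = p.id WHERE p.year > 4

Execution result:
(no rows)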